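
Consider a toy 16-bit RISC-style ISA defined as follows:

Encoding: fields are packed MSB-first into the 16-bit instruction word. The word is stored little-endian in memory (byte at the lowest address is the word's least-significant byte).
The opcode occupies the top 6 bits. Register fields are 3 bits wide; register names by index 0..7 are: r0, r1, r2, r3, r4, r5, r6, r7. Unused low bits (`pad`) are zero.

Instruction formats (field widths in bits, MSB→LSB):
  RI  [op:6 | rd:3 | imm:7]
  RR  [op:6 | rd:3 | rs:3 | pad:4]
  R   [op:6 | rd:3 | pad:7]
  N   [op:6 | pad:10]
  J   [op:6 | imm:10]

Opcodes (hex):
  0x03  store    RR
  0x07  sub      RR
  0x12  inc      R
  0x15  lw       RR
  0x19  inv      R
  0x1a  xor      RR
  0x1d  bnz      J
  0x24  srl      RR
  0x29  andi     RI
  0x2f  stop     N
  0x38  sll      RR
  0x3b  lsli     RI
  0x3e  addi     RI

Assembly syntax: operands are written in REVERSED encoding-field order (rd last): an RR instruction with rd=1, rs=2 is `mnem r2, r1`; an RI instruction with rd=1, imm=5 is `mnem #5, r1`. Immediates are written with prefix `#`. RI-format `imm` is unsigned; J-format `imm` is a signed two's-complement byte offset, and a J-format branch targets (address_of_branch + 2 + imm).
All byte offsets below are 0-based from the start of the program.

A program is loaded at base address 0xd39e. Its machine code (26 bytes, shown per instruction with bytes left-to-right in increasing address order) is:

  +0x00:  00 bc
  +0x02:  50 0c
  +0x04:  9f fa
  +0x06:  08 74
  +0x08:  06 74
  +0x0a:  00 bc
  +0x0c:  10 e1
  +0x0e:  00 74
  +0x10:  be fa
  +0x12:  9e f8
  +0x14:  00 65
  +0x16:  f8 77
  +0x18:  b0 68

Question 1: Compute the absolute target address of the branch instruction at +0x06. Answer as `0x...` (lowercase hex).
0xd3ae

+0x06: 08 74 ⇒ word 0x7408 (little)
  top 6b → 0x1d → bnz [J]
  imm: (w>>0)&0x3ff=0x8 → #8
  target = base 0xd39e + off 0x06 + 2 + imm 8 = 0xd3ae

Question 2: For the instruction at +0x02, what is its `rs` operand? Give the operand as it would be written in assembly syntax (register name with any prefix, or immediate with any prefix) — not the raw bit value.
r5

off 0x02: read 50 0c as little → 0x0c50
  opcode bits[15:10]=0x3: store/RR
  [9:7] rd=0 = r0
  [6:4] rs=5 = r5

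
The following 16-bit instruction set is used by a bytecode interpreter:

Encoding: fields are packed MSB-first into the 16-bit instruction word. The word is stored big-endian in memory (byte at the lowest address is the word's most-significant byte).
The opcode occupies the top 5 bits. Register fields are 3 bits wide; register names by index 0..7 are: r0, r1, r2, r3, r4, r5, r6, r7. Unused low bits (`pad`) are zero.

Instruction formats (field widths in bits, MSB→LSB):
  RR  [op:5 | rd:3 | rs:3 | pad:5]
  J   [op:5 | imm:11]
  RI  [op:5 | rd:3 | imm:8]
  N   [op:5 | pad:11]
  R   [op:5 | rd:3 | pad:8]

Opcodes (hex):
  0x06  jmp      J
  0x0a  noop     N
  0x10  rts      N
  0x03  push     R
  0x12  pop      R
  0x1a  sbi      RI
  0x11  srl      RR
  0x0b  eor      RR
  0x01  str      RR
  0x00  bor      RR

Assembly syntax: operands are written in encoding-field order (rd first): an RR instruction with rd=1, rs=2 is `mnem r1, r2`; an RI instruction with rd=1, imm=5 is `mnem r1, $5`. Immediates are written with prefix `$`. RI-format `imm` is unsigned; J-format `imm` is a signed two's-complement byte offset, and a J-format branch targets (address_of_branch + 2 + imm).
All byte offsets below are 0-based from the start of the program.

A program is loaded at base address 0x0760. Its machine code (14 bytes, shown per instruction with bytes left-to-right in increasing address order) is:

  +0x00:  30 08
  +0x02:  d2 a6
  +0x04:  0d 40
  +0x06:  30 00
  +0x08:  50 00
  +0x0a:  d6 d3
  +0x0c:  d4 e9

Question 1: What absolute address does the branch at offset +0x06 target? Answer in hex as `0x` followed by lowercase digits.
0x0768

off 0x06: read 30 00 as big → 0x3000
  opcode bits[15:11]=0x6: jmp/J
  imm: (w>>0)&0x7ff=0x0 → $0
  target = base 0x0760 + off 0x06 + 2 + imm 0 = 0x0768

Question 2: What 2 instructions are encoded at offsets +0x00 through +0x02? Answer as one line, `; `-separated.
@+00  big-endian(30 08) = 0x3008
  opcode bits[15:11]=0x6: jmp/J
  imm: (w>>0)&0x7ff=0x8 → $8
@+02  big-endian(d2 a6) = 0xd2a6
  opcode bits[15:11]=0x1a: sbi/RI
  rd: (w>>8)&0x7=0x2 → r2
  imm: (w>>0)&0xff=0xa6 → $166

jmp $8; sbi r2, $166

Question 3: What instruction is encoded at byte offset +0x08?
noop

[08] 50 00 → 0x5000
  top 5b → 0xa → noop [N]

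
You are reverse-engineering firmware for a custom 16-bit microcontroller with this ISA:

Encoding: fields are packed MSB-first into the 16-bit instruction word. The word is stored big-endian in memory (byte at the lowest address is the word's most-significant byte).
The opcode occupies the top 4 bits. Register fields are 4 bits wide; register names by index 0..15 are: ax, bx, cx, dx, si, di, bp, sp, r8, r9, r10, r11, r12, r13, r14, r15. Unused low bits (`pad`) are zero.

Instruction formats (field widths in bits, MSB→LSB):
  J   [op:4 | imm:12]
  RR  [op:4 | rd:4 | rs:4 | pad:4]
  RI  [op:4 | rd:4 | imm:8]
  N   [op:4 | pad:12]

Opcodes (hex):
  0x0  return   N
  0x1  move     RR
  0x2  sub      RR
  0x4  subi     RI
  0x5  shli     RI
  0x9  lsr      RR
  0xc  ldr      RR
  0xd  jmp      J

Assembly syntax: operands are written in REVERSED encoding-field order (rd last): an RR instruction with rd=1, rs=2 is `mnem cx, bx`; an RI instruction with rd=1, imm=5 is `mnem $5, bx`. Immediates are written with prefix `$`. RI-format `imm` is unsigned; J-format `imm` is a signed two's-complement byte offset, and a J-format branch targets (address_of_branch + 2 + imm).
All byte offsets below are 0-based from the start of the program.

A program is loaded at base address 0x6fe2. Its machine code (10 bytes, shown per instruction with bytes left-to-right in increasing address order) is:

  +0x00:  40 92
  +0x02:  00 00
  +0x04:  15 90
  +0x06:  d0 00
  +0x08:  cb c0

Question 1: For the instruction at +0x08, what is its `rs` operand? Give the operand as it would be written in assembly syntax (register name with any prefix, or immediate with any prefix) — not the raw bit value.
@+08  big-endian(cb c0) = 0xcbc0
  op=0xcbc0>>12=0xc ⇒ ldr (RR)
  rd: (w>>8)&0xf=0xb → r11
  rs: (w>>4)&0xf=0xc → r12

r12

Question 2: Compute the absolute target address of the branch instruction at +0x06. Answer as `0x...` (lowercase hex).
off 0x06: read d0 00 as big → 0xd000
  top 4b → 0xd → jmp [J]
  [11:0] imm=0 = $0
  target = base 0x6fe2 + off 0x06 + 2 + imm 0 = 0x6fea

0x6fea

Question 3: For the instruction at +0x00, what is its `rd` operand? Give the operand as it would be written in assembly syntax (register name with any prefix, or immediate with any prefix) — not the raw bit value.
off 0x00: read 40 92 as big → 0x4092
  opcode bits[15:12]=0x4: subi/RI
  rd: (w>>8)&0xf=0x0 → ax
  imm: (w>>0)&0xff=0x92 → $146

ax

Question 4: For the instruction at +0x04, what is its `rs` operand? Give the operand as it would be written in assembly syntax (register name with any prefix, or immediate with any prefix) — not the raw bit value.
+0x04: 15 90 ⇒ word 0x1590 (big)
  op=0x1590>>12=0x1 ⇒ move (RR)
  rd: (w>>8)&0xf=0x5 → di
  rs: (w>>4)&0xf=0x9 → r9

r9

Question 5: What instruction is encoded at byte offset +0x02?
off 0x02: read 00 00 as big → 0x0000
  top 4b → 0x0 → return [N]

return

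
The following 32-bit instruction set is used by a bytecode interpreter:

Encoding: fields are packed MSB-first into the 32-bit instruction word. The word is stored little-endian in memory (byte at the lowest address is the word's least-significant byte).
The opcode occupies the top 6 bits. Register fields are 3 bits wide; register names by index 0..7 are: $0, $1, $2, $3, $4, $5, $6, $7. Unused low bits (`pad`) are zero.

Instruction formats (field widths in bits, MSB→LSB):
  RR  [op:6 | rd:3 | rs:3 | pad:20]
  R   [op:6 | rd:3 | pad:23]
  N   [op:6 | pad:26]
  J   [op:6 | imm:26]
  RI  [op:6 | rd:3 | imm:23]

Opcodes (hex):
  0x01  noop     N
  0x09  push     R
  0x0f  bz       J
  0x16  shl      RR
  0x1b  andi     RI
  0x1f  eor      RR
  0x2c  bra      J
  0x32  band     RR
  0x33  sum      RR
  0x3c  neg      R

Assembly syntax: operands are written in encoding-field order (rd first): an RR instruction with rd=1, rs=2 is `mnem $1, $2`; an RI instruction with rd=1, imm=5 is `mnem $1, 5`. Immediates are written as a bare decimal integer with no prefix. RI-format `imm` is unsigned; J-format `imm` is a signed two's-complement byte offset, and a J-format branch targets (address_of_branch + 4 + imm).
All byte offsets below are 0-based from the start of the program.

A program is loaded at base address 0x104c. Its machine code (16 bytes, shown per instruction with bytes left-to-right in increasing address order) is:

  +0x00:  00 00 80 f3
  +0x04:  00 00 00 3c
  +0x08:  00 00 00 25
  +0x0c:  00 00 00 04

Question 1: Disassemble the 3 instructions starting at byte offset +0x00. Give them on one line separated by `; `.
@+00  little-endian(00 00 80 f3) = 0xf3800000
  opcode bits[31:26]=0x3c: neg/R
  [25:23] rd=7 = $7
@+04  little-endian(00 00 00 3c) = 0x3c000000
  opcode bits[31:26]=0xf: bz/J
  [25:0] imm=0 = 0
@+08  little-endian(00 00 00 25) = 0x25000000
  opcode bits[31:26]=0x9: push/R
  [25:23] rd=2 = $2

neg $7; bz 0; push $2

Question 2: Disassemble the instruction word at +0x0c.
+0x0c: 00 00 00 04 ⇒ word 0x04000000 (little)
  opcode bits[31:26]=0x1: noop/N

noop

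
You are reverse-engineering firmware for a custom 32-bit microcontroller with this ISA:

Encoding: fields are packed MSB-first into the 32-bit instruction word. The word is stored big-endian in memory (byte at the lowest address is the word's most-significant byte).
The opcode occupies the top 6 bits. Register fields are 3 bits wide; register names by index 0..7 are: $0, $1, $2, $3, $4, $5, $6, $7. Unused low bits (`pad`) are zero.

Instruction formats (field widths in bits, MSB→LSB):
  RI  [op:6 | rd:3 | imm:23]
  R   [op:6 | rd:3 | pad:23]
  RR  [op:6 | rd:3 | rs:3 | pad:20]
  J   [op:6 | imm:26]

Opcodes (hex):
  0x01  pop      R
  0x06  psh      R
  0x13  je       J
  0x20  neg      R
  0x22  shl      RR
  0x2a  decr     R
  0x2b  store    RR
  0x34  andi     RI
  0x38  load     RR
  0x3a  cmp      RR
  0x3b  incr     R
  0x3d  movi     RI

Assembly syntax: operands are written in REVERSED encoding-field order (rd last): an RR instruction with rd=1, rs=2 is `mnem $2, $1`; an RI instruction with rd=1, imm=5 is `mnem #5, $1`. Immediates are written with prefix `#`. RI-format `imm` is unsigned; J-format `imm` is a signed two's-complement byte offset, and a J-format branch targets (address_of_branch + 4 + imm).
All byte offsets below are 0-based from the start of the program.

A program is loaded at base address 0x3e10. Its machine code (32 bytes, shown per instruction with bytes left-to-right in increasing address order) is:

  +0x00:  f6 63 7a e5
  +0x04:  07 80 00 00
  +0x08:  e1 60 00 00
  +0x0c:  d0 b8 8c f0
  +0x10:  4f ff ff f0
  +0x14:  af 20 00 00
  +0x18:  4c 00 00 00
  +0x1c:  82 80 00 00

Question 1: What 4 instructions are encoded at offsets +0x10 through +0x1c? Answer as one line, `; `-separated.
je #-16; store $2, $6; je #0; neg $5

off 0x10: read 4f ff ff f0 as big → 0x4ffffff0
  opcode bits[31:26]=0x13: je/J
  [25:0] imm=67108848 (s26→-16) = #-16
off 0x14: read af 20 00 00 as big → 0xaf200000
  opcode bits[31:26]=0x2b: store/RR
  [25:23] rd=6 = $6
  [22:20] rs=2 = $2
off 0x18: read 4c 00 00 00 as big → 0x4c000000
  opcode bits[31:26]=0x13: je/J
  [25:0] imm=0 = #0
off 0x1c: read 82 80 00 00 as big → 0x82800000
  opcode bits[31:26]=0x20: neg/R
  [25:23] rd=5 = $5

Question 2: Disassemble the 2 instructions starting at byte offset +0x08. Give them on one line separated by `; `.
load $6, $2; andi #3706096, $1

off 0x08: read e1 60 00 00 as big → 0xe1600000
  top 6b → 0x38 → load [RR]
  rd: (w>>23)&0x7=0x2 → $2
  rs: (w>>20)&0x7=0x6 → $6
off 0x0c: read d0 b8 8c f0 as big → 0xd0b88cf0
  top 6b → 0x34 → andi [RI]
  rd: (w>>23)&0x7=0x1 → $1
  imm: (w>>0)&0x7fffff=0x388cf0 → #3706096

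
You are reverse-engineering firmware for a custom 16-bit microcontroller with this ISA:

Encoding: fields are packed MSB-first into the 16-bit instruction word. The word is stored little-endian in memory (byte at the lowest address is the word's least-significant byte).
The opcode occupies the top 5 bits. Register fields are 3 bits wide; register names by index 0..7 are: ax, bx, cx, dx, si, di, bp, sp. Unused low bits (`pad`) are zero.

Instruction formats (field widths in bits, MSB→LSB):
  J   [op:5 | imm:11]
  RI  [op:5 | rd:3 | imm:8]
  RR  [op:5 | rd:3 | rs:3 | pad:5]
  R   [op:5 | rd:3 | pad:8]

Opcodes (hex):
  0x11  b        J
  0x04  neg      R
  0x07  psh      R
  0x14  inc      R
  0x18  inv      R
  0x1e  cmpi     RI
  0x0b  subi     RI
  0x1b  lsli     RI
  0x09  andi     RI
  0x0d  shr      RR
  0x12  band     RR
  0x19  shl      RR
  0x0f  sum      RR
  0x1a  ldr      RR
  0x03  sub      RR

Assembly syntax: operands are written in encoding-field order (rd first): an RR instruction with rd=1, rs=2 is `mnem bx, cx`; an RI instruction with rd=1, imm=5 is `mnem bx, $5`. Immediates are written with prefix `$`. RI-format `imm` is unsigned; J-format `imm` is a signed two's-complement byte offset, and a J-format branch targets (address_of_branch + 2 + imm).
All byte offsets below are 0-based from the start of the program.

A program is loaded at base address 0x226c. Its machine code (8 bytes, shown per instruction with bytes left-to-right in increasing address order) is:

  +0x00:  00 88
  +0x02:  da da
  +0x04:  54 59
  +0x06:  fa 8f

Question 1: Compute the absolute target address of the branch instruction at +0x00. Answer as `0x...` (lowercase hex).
off 0x00: read 00 88 as little → 0x8800
  top 5b → 0x11 → b [J]
  [10:0] imm=0 = $0
  target = base 0x226c + off 0x00 + 2 + imm 0 = 0x226e

0x226e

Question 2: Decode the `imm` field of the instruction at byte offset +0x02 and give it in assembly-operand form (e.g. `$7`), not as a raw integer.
off 0x02: read da da as little → 0xdada
  op=0xdada>>11=0x1b ⇒ lsli (RI)
  rd: (w>>8)&0x7=0x2 → cx
  imm: (w>>0)&0xff=0xda → $218

$218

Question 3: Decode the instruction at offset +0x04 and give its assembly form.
subi bx, $84

[04] 54 59 → 0x5954
  top 5b → 0xb → subi [RI]
  rd: (w>>8)&0x7=0x1 → bx
  imm: (w>>0)&0xff=0x54 → $84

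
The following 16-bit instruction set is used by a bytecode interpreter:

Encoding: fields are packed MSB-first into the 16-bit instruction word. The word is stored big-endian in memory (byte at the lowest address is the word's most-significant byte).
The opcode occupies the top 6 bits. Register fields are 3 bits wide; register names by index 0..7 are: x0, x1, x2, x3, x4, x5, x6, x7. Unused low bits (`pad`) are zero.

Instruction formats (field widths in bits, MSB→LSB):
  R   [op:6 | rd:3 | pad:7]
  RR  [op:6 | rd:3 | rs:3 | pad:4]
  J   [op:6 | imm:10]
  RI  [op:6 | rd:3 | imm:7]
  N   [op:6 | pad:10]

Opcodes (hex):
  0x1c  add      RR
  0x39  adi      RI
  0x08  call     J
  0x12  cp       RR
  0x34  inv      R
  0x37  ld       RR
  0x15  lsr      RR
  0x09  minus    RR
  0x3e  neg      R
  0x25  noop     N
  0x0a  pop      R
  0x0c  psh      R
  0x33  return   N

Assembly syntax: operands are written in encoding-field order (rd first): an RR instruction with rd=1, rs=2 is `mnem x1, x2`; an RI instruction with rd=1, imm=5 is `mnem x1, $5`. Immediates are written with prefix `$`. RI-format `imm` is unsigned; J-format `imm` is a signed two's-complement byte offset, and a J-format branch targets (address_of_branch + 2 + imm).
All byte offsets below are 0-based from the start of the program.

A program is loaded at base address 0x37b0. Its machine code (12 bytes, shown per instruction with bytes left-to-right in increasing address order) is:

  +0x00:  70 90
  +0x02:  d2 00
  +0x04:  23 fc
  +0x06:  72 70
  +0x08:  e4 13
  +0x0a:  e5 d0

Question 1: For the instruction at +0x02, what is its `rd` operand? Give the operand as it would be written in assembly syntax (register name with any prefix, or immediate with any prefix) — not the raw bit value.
x4

[02] d2 00 → 0xd200
  opcode bits[15:10]=0x34: inv/R
  [9:7] rd=4 = x4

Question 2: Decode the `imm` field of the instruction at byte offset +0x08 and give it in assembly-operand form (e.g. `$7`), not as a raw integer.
[08] e4 13 → 0xe413
  op=0xe413>>10=0x39 ⇒ adi (RI)
  rd: (w>>7)&0x7=0x0 → x0
  imm: (w>>0)&0x7f=0x13 → $19

$19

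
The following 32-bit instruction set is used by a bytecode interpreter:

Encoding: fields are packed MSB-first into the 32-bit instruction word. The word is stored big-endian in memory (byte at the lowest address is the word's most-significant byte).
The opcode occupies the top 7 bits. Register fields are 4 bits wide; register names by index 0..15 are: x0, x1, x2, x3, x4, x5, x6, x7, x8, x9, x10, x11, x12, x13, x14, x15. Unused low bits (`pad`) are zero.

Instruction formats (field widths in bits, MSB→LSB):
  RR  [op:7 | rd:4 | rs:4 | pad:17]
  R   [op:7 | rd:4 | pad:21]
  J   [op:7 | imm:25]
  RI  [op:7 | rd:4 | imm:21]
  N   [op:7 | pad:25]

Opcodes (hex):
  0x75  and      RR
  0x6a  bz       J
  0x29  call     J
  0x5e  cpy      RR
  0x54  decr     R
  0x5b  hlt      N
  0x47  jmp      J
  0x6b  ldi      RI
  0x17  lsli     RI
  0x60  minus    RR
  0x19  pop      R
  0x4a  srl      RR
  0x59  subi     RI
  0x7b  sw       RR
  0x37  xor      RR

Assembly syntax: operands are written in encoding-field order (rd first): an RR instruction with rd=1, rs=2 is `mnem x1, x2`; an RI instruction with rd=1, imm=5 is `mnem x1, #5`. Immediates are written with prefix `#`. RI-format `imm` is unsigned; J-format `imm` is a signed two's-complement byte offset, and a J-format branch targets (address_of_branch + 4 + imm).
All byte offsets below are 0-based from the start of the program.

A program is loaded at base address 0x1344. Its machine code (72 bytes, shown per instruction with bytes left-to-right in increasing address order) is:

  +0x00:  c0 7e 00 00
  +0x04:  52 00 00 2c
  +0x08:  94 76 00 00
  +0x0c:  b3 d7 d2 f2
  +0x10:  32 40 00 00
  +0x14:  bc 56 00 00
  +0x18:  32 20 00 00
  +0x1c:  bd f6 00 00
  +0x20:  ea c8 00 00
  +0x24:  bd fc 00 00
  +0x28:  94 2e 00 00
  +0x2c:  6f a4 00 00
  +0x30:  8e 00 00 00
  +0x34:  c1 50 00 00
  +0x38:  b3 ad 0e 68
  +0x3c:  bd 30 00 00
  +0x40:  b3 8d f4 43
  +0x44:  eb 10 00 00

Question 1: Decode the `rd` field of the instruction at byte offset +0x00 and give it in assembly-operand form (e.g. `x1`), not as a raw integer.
x3

@+00  big-endian(c0 7e 00 00) = 0xc07e0000
  opcode bits[31:25]=0x60: minus/RR
  rd: (w>>21)&0xf=0x3 → x3
  rs: (w>>17)&0xf=0xf → x15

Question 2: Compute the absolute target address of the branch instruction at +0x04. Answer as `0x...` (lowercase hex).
[04] 52 00 00 2c → 0x5200002c
  op=0x5200002c>>25=0x29 ⇒ call (J)
  imm: (w>>0)&0x1ffffff=0x2c → #44
  target = base 0x1344 + off 0x04 + 4 + imm 44 = 0x1378

0x1378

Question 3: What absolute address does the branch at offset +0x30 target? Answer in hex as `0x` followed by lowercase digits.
off 0x30: read 8e 00 00 00 as big → 0x8e000000
  top 7b → 0x47 → jmp [J]
  imm@[24:0]=0x0 ⇒ #0
  target = base 0x1344 + off 0x30 + 4 + imm 0 = 0x1378

0x1378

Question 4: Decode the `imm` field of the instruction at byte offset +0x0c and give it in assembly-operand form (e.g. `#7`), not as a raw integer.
+0x0c: b3 d7 d2 f2 ⇒ word 0xb3d7d2f2 (big)
  op=0xb3d7d2f2>>25=0x59 ⇒ subi (RI)
  rd@[24:21]=0xe ⇒ x14
  imm@[20:0]=0x17d2f2 ⇒ #1561330

#1561330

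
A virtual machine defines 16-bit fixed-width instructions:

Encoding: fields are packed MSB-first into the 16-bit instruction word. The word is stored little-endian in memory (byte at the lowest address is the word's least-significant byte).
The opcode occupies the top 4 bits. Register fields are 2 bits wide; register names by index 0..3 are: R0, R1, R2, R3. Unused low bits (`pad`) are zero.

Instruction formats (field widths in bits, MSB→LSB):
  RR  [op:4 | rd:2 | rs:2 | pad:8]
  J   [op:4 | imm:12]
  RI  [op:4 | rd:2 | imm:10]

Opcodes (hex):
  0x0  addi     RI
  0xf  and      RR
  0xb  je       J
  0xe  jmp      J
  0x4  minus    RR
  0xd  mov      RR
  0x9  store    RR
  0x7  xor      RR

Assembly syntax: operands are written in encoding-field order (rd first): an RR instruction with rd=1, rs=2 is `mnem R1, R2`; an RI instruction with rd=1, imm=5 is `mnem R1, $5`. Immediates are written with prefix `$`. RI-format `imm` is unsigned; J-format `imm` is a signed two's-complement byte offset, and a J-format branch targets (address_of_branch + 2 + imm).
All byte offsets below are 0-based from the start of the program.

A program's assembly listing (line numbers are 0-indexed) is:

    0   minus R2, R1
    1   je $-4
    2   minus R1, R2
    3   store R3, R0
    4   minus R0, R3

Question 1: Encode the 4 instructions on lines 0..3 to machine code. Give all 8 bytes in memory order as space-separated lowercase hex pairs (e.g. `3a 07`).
00 49 fc bf 00 46 00 9c

line 0 (minus): pack op=0x4:4|rd=2:2|rs=1:2|pad=0:8 = 0x4900; little→ 00 49
line 1 (je): pack op=0xb:4|imm=-4:12 = 0xbffc; little→ fc bf
line 2 (minus): pack op=0x4:4|rd=1:2|rs=2:2|pad=0:8 = 0x4600; little→ 00 46
line 3 (store): pack op=0x9:4|rd=3:2|rs=0:2|pad=0:8 = 0x9c00; little→ 00 9c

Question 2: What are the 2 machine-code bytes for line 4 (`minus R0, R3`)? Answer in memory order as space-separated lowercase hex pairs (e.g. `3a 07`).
00 43

L4: minus op=0x4:4|rd=0:2|rs=3:2|pad=0:8 ⇒ 0x4300 ⇒ little 00 43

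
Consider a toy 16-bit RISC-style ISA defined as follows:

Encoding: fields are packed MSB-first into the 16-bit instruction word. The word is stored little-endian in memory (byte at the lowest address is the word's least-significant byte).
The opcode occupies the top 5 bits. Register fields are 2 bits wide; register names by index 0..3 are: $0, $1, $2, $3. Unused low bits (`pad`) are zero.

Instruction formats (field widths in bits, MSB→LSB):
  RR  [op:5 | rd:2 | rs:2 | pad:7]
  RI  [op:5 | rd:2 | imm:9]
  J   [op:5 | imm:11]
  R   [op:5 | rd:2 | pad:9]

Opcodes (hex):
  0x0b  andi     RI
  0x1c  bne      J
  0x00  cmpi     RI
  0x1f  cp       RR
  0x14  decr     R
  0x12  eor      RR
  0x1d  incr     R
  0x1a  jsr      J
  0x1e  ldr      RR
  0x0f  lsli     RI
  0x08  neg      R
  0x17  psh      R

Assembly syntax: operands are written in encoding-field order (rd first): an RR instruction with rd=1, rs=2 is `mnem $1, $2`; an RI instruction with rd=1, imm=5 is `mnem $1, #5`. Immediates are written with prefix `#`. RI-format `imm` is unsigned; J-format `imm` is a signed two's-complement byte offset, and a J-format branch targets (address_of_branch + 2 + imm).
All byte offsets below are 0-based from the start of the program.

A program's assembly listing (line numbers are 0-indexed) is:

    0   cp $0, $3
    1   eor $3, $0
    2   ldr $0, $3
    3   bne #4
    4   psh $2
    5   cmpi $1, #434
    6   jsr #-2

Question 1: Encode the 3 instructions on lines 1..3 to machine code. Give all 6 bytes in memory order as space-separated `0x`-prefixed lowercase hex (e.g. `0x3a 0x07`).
L1: eor op=0x12:5|rd=3:2|rs=0:2|pad=0:7 ⇒ 0x9600 ⇒ little 00 96
L2: ldr op=0x1e:5|rd=0:2|rs=3:2|pad=0:7 ⇒ 0xf180 ⇒ little 80 f1
L3: bne op=0x1c:5|imm=4:11 ⇒ 0xe004 ⇒ little 04 e0

0x00 0x96 0x80 0xf1 0x04 0xe0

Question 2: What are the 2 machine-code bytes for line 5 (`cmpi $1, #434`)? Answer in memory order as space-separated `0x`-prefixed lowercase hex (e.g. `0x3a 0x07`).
0xb2 0x03

5. cmpi fields op=0x0:5|rd=1:2|imm=434:9 → word 03b2h → b2 03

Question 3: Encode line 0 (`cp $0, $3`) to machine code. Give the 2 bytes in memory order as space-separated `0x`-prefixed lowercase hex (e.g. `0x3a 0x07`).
0x80 0xf9

line 0 (cp): pack op=0x1f:5|rd=0:2|rs=3:2|pad=0:7 = 0xf980; little→ 80 f9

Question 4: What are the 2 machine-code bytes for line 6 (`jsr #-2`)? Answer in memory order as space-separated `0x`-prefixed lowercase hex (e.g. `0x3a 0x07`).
0xfe 0xd7

L6: jsr op=0x1a:5|imm=-2:11 ⇒ 0xd7fe ⇒ little fe d7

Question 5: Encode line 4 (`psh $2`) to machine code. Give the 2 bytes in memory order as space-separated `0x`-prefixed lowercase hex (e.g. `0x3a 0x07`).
0x00 0xbc

L4: psh op=0x17:5|rd=2:2|pad=0:9 ⇒ 0xbc00 ⇒ little 00 bc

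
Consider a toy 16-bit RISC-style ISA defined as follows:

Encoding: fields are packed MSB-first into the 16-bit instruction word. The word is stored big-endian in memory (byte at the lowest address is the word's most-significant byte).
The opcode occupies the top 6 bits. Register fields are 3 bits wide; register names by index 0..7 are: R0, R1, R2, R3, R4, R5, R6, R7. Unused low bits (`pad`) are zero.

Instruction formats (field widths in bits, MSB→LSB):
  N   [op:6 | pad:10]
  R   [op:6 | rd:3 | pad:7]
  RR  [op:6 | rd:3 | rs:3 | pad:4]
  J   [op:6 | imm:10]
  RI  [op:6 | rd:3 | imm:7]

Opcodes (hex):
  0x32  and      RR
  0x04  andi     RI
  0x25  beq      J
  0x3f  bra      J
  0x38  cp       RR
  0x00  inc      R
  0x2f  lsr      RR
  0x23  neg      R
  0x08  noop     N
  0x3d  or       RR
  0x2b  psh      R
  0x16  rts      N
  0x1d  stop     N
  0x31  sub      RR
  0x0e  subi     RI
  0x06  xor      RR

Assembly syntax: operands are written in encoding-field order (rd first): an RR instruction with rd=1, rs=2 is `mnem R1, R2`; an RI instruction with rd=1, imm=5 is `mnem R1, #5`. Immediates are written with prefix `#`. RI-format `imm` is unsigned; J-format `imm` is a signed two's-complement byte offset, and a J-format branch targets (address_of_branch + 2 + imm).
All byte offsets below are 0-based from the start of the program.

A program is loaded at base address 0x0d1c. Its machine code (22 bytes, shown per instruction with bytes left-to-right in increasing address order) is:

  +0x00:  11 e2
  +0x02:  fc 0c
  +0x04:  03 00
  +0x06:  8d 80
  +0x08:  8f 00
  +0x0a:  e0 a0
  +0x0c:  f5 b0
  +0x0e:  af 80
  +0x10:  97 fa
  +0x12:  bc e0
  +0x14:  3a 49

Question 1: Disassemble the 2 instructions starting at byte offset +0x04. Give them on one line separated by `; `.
off 0x04: read 03 00 as big → 0x0300
  top 6b → 0x0 → inc [R]
  [9:7] rd=6 = R6
off 0x06: read 8d 80 as big → 0x8d80
  top 6b → 0x23 → neg [R]
  [9:7] rd=3 = R3

inc R6; neg R3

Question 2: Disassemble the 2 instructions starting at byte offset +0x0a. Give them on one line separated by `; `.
cp R1, R2; or R3, R3

off 0x0a: read e0 a0 as big → 0xe0a0
  op=0xe0a0>>10=0x38 ⇒ cp (RR)
  [9:7] rd=1 = R1
  [6:4] rs=2 = R2
off 0x0c: read f5 b0 as big → 0xf5b0
  op=0xf5b0>>10=0x3d ⇒ or (RR)
  [9:7] rd=3 = R3
  [6:4] rs=3 = R3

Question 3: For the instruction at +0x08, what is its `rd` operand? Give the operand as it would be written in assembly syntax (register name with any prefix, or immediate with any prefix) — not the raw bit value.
R6

@+08  big-endian(8f 00) = 0x8f00
  op=0x8f00>>10=0x23 ⇒ neg (R)
  rd: (w>>7)&0x7=0x6 → R6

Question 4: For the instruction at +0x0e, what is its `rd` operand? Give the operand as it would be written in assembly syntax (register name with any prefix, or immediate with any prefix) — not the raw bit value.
[0e] af 80 → 0xaf80
  top 6b → 0x2b → psh [R]
  rd@[9:7]=0x7 ⇒ R7

R7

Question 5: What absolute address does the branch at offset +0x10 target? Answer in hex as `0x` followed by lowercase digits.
0x0d28

off 0x10: read 97 fa as big → 0x97fa
  top 6b → 0x25 → beq [J]
  imm: (w>>0)&0x3ff=0x3fa (s10→-6) → #-6
  target = base 0x0d1c + off 0x10 + 2 + imm -6 = 0x0d28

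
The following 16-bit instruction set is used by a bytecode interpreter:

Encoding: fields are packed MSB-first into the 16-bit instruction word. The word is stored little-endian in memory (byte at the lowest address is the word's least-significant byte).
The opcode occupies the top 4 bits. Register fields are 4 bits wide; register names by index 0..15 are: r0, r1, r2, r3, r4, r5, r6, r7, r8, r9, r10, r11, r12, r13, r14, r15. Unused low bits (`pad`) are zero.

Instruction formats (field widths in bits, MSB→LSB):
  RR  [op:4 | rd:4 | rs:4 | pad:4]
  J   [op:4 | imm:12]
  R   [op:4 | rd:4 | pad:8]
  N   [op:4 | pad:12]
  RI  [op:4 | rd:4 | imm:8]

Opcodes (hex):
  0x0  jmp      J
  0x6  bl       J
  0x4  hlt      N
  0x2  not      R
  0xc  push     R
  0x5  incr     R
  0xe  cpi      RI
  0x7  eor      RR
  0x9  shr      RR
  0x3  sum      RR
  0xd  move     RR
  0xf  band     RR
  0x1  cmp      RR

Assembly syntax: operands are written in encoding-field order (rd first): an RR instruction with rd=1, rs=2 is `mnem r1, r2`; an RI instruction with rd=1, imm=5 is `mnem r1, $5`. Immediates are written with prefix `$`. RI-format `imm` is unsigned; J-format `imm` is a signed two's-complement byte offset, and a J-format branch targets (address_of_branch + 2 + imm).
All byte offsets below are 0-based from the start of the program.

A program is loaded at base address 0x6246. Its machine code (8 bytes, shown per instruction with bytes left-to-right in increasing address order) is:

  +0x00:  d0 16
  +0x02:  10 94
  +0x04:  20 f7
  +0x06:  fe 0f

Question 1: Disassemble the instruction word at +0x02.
shr r4, r1

[02] 10 94 → 0x9410
  top 4b → 0x9 → shr [RR]
  rd@[11:8]=0x4 ⇒ r4
  rs@[7:4]=0x1 ⇒ r1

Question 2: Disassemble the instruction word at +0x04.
[04] 20 f7 → 0xf720
  top 4b → 0xf → band [RR]
  [11:8] rd=7 = r7
  [7:4] rs=2 = r2

band r7, r2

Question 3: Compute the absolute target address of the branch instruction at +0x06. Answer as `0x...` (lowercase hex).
0x624c

+0x06: fe 0f ⇒ word 0x0ffe (little)
  opcode bits[15:12]=0x0: jmp/J
  [11:0] imm=4094 (s12→-2) = $-2
  target = base 0x6246 + off 0x06 + 2 + imm -2 = 0x624c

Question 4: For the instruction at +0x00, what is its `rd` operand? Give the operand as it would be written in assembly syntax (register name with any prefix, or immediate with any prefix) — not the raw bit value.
r6

+0x00: d0 16 ⇒ word 0x16d0 (little)
  opcode bits[15:12]=0x1: cmp/RR
  [11:8] rd=6 = r6
  [7:4] rs=13 = r13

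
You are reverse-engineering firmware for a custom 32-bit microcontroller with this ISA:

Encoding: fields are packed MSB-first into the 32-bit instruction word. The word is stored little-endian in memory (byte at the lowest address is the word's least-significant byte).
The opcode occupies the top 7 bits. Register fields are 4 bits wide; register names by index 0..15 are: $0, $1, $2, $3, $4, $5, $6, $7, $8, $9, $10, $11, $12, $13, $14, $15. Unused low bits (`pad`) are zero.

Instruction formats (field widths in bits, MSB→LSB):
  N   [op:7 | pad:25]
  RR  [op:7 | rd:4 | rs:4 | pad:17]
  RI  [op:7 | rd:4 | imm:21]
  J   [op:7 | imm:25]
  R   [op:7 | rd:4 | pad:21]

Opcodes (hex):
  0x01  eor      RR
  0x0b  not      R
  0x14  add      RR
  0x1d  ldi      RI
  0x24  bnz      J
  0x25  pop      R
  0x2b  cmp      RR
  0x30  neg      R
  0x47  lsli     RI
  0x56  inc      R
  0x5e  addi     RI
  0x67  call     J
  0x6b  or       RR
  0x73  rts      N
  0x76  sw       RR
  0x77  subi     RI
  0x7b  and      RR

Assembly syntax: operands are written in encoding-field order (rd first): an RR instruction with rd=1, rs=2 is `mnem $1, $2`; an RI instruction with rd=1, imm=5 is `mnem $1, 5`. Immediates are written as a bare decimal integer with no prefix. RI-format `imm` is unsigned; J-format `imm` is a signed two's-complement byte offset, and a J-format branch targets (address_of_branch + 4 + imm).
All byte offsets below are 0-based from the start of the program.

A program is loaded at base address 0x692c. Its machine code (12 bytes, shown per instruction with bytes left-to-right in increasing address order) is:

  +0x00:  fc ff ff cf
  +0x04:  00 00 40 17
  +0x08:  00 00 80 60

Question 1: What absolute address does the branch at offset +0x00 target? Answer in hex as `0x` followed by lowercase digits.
0x692c

+0x00: fc ff ff cf ⇒ word 0xcffffffc (little)
  top 7b → 0x67 → call [J]
  imm: (w>>0)&0x1ffffff=0x1fffffc (s25→-4) → -4
  target = base 0x692c + off 0x00 + 4 + imm -4 = 0x692c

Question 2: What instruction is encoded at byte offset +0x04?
not $10

+0x04: 00 00 40 17 ⇒ word 0x17400000 (little)
  op=0x17400000>>25=0xb ⇒ not (R)
  rd: (w>>21)&0xf=0xa → $10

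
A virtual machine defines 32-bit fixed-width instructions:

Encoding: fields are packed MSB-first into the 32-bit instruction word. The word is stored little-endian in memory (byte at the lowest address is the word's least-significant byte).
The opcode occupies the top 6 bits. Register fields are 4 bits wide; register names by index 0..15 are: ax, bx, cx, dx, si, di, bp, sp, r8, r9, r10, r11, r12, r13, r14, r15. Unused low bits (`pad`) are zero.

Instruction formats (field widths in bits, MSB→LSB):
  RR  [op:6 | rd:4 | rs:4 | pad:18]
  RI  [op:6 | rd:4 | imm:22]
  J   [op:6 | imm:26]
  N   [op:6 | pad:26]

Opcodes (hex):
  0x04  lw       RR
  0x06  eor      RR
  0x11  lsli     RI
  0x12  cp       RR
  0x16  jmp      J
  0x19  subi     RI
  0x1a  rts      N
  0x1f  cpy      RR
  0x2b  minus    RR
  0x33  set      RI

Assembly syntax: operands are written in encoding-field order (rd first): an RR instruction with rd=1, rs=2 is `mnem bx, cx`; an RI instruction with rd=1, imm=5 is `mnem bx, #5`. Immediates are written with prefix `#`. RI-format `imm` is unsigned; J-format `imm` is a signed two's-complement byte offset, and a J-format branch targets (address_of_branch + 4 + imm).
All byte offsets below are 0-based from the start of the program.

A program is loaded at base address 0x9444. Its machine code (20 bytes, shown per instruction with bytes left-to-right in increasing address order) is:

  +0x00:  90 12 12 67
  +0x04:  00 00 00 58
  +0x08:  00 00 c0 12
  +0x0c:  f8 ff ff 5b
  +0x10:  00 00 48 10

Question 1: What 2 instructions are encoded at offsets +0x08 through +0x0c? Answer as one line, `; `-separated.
[08] 00 00 c0 12 → 0x12c00000
  op=0x12c00000>>26=0x4 ⇒ lw (RR)
  rd: (w>>22)&0xf=0xb → r11
  rs: (w>>18)&0xf=0x0 → ax
[0c] f8 ff ff 5b → 0x5bfffff8
  op=0x5bfffff8>>26=0x16 ⇒ jmp (J)
  imm: (w>>0)&0x3ffffff=0x3fffff8 (s26→-8) → #-8

lw r11, ax; jmp #-8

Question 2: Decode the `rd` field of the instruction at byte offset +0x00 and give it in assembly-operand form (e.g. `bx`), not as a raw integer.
r12

[00] 90 12 12 67 → 0x67121290
  opcode bits[31:26]=0x19: subi/RI
  [25:22] rd=12 = r12
  [21:0] imm=1184400 = #1184400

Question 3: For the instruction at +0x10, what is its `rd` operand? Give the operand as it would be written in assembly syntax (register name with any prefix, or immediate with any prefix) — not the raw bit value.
+0x10: 00 00 48 10 ⇒ word 0x10480000 (little)
  op=0x10480000>>26=0x4 ⇒ lw (RR)
  rd: (w>>22)&0xf=0x1 → bx
  rs: (w>>18)&0xf=0x2 → cx

bx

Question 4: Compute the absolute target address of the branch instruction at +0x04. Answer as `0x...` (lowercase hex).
0x944c

off 0x04: read 00 00 00 58 as little → 0x58000000
  top 6b → 0x16 → jmp [J]
  imm: (w>>0)&0x3ffffff=0x0 → #0
  target = base 0x9444 + off 0x04 + 4 + imm 0 = 0x944c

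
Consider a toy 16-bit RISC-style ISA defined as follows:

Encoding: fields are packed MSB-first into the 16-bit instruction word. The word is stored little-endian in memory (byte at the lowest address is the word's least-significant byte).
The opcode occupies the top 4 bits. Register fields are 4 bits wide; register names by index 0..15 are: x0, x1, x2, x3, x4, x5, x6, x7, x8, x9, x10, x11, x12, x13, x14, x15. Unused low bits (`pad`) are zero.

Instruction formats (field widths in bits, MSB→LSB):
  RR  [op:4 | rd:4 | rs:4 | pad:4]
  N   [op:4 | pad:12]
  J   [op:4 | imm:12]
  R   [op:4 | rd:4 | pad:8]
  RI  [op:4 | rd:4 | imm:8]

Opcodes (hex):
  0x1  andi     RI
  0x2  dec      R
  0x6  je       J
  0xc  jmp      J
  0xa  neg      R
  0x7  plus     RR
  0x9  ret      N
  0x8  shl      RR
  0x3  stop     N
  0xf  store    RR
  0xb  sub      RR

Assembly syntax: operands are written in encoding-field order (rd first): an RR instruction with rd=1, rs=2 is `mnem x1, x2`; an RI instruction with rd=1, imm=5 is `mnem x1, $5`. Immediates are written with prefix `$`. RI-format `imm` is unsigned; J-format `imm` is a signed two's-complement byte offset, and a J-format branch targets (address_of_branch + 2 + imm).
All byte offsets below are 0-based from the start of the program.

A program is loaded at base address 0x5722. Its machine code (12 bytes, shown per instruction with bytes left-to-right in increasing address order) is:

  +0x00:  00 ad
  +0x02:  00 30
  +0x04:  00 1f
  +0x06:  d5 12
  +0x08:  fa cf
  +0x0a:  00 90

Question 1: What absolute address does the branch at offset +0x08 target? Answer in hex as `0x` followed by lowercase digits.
[08] fa cf → 0xcffa
  opcode bits[15:12]=0xc: jmp/J
  imm: (w>>0)&0xfff=0xffa (s12→-6) → $-6
  target = base 0x5722 + off 0x08 + 2 + imm -6 = 0x5726

0x5726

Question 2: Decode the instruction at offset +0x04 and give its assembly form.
andi x15, $0

@+04  little-endian(00 1f) = 0x1f00
  top 4b → 0x1 → andi [RI]
  rd: (w>>8)&0xf=0xf → x15
  imm: (w>>0)&0xff=0x0 → $0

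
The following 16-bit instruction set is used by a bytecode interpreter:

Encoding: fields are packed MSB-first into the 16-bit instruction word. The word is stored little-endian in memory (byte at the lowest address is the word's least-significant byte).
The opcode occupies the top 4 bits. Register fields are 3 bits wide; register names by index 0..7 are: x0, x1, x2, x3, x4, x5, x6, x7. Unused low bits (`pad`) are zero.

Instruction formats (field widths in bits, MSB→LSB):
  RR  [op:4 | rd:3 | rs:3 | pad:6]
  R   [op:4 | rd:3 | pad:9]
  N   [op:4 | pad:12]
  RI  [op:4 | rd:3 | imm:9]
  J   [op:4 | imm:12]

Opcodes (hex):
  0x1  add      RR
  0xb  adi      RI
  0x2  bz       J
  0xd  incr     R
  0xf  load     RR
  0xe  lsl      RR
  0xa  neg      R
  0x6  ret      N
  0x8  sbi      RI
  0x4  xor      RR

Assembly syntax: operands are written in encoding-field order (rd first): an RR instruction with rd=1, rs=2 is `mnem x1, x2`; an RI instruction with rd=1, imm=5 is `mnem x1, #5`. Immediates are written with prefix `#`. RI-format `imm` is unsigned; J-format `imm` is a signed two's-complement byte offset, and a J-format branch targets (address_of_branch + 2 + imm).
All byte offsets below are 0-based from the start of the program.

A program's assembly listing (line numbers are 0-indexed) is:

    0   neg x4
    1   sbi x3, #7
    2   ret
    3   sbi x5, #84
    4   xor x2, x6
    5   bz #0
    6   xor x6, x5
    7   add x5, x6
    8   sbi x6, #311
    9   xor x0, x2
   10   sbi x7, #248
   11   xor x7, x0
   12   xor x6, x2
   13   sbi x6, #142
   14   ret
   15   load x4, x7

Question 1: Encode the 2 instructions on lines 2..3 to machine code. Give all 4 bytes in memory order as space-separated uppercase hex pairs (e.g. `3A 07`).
00 60 54 8A

2. ret fields op=0x6:4|pad=0:12 → word 6000h → 00 60
3. sbi fields op=0x8:4|rd=5:3|imm=84:9 → word 8a54h → 54 8a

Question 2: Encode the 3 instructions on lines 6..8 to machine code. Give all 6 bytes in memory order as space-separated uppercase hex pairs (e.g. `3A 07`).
40 4D 80 1B 37 8D

line 6 (xor): pack op=0x4:4|rd=6:3|rs=5:3|pad=0:6 = 0x4d40; little→ 40 4d
line 7 (add): pack op=0x1:4|rd=5:3|rs=6:3|pad=0:6 = 0x1b80; little→ 80 1b
line 8 (sbi): pack op=0x8:4|rd=6:3|imm=311:9 = 0x8d37; little→ 37 8d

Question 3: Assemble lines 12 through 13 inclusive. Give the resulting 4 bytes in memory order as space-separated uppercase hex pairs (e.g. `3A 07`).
L12: xor op=0x4:4|rd=6:3|rs=2:3|pad=0:6 ⇒ 0x4c80 ⇒ little 80 4c
L13: sbi op=0x8:4|rd=6:3|imm=142:9 ⇒ 0x8c8e ⇒ little 8e 8c

80 4C 8E 8C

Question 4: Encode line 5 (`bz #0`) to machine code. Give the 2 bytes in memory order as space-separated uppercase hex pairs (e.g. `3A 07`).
L5: bz op=0x2:4|imm=0:12 ⇒ 0x2000 ⇒ little 00 20

00 20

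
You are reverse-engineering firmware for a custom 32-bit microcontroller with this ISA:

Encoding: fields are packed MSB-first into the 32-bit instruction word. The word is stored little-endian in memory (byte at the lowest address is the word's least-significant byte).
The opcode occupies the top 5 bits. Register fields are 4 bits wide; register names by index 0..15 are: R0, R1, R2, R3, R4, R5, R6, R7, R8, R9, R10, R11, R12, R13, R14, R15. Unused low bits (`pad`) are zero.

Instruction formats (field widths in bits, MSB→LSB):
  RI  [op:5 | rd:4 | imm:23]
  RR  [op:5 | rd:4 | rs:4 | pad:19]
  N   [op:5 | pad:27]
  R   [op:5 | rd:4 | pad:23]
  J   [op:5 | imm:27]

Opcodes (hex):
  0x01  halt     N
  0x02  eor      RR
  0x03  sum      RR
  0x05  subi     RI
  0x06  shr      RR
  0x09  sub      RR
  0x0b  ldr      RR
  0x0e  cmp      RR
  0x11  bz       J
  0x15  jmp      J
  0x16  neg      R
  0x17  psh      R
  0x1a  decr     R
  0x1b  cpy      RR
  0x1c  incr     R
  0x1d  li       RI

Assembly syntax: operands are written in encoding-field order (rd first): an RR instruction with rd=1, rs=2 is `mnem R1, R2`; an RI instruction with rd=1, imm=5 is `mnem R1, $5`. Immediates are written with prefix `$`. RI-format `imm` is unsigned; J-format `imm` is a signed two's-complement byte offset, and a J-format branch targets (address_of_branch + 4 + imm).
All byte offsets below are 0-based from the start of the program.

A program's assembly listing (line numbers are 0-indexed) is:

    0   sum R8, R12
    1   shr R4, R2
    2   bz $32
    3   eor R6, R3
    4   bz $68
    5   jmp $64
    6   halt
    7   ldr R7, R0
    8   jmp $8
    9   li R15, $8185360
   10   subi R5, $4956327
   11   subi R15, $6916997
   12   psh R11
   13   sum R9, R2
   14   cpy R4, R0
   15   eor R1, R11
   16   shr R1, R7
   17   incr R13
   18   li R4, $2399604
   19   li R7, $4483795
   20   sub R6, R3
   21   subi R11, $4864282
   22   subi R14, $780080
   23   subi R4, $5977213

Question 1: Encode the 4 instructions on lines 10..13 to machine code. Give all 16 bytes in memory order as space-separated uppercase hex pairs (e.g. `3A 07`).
L10: subi op=0x5:5|rd=5:4|imm=4956327:23 ⇒ 0x2acba0a7 ⇒ little a7 a0 cb 2a
L11: subi op=0x5:5|rd=15:4|imm=6916997:23 ⇒ 0x2fe98b85 ⇒ little 85 8b e9 2f
L12: psh op=0x17:5|rd=11:4|pad=0:23 ⇒ 0xbd800000 ⇒ little 00 00 80 bd
L13: sum op=0x3:5|rd=9:4|rs=2:4|pad=0:19 ⇒ 0x1c900000 ⇒ little 00 00 90 1c

A7 A0 CB 2A 85 8B E9 2F 00 00 80 BD 00 00 90 1C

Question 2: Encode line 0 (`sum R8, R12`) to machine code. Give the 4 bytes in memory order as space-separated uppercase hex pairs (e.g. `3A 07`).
0. sum fields op=0x3:5|rd=8:4|rs=12:4|pad=0:19 → word 1c600000h → 00 00 60 1c

00 00 60 1C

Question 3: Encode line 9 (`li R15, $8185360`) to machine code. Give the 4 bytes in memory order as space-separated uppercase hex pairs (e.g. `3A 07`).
10 E6 FC EF

line 9 (li): pack op=0x1d:5|rd=15:4|imm=8185360:23 = 0xeffce610; little→ 10 e6 fc ef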